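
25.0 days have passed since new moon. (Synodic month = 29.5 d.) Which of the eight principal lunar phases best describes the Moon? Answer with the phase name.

waning crescent

At 25.0/29.5 of the cycle, θ ≈ 305° — the waning crescent range.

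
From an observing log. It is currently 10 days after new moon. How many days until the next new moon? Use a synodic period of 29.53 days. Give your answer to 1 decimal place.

19.5 days

The next new moon completes the synodic month: 29.53 − 10 = 19.530 days.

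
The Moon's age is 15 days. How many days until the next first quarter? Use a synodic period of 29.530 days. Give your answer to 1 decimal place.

First quarter occurs at elongation 90°, i.e. at age 29.530 × 90/360 = 7.383 d.
This lunation's first quarter (7.383 d) has passed, so add one period: 36.913 − 15 = 21.913 days.

21.9 days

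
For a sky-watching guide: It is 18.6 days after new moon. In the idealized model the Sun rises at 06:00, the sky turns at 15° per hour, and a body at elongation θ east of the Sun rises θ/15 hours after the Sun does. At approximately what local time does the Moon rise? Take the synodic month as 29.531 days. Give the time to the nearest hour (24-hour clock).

21:00

The Moon has covered 18.6/29.531 of its cycle, so θ ≈ 360° × 18.6/29.531 = 226.7°.
The Moon trails the Sun by θ/15 = 226.7/15 ≈ 15.12 hours.
06:00 + 15.12 h ≈ 21:07 → 21:00 to the nearest hour.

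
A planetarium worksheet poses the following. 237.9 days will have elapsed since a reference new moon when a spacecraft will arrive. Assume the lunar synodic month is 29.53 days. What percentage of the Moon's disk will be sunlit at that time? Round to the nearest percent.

3%

237.9 d spans 8 complete synodic months (8 × 29.53 = 236.24 d) plus 1.66 d.
The Moon has covered 1.66/29.53 of its cycle, so θ ≈ 360° × 1.66/29.53 = 20.2°.
cos 20.2° = 0.938, so f = (1 − 0.938)/2 = 0.031, so 3%.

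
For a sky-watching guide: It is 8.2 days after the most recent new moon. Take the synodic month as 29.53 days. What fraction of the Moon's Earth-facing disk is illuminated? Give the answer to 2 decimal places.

Elongation θ = 360° × 8.2/29.53 ≈ 100.0°.
With cos θ = (-0.173), the lit fraction is (1 − (-0.173))/2 ≈ 0.587.

0.59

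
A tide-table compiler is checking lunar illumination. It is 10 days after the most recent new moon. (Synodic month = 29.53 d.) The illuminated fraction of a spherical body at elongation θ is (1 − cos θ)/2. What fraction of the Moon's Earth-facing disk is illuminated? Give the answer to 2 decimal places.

The Moon has covered 10/29.53 of its cycle, so θ ≈ 360° × 10/29.53 = 121.9°.
With cos θ = (-0.529), the lit fraction is (1 − (-0.529))/2 ≈ 0.764.

0.76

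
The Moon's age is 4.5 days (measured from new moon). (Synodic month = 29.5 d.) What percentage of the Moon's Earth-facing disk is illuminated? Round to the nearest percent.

21%

The Moon has covered 4.5/29.5 of its cycle, so θ ≈ 360° × 4.5/29.5 = 54.9°.
With cos θ = 0.575, the lit fraction is (1 − 0.575)/2 ≈ 0.213, so 21%.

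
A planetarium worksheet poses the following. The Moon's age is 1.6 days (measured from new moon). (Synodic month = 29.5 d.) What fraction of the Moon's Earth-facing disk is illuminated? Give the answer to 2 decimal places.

0.03

Phase angle: θ = 360°·(1.6 d)/(29.5 d) = 19.5°.
Illuminated fraction = (1 − cos 19.5°)/2 = (1 − 0.942)/2 ≈ 0.029.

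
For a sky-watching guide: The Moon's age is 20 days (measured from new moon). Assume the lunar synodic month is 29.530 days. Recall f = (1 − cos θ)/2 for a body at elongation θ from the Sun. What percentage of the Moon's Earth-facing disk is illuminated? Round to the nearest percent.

72%

Phase angle: θ = 360°·(20 d)/(29.530 d) = 243.8°.
With cos θ = (-0.441), the lit fraction is (1 − (-0.441))/2 ≈ 0.721, so 72%.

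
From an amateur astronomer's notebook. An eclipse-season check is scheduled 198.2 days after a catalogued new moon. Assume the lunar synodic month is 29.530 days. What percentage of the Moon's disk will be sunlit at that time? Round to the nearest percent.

62%

Reduce mod P: 198.2 − 6×29.530 = 21.02 d into the current lunation.
The Moon has covered 21.02/29.530 of its cycle, so θ ≈ 360° × 21.02/29.530 = 256.3°.
Illuminated fraction = (1 − cos 256.3°)/2 = (1 − (-0.238))/2 ≈ 0.619, so 62%.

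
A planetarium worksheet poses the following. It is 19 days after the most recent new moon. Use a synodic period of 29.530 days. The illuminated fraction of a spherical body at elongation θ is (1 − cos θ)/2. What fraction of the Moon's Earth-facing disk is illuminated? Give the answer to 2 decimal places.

0.81

Elongation θ = 360° × 19/29.530 ≈ 231.6°.
cos 231.6° = (-0.621), so f = (1 − (-0.621))/2 = 0.810.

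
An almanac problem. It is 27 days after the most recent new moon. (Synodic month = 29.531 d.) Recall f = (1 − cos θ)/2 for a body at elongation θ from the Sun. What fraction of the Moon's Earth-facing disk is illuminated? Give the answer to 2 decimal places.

The Moon has covered 27/29.531 of its cycle, so θ ≈ 360° × 27/29.531 = 329.1°.
With cos θ = 0.858, the lit fraction is (1 − 0.858)/2 ≈ 0.071.

0.07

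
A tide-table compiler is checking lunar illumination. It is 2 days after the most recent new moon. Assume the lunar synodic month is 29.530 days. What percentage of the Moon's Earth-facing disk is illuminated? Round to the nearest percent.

4%

Elongation θ = 360° × 2/29.530 ≈ 24.4°.
cos 24.4° = 0.911, so f = (1 − 0.911)/2 = 0.045, so 4%.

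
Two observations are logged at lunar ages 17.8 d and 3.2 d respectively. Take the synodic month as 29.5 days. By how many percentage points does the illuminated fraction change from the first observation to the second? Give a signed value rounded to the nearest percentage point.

-79 pp

θ₁ = 360° × 17.8/29.5 = 217.2°, f₁ = (1 − cos θ₁)/2 = 0.898.
θ₂ = 360° × 3.2/29.5 = 39.1°, f₂ = (1 − cos θ₂)/2 = 0.112.
Change = f₂ − f₁ = -0.786 → -79 percentage points.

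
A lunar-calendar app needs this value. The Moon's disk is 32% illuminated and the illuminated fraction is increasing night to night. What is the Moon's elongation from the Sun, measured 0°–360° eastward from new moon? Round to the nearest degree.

69°

cos θ = 1 − 2f = 0.360, giving a principal value of 68.9°.
Waxing ⇒ before full, so θ = 68.9°.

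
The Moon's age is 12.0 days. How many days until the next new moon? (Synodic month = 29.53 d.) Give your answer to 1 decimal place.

17.5 days

The next new moon completes the synodic month: 29.53 − 12.0 = 17.530 days.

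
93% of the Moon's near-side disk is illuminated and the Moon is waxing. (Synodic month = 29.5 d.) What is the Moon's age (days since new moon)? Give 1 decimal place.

12.2 days

From f = (1 − cos θ)/2: cos θ = 1 − 2×0.93 = -0.860; arccos → 149.3°.
The Moon is waxing (0°–180°), so θ = 149.3° directly.
That fraction of the synodic month is 149.3/360 × 29.5 d ≈ 12.24 d.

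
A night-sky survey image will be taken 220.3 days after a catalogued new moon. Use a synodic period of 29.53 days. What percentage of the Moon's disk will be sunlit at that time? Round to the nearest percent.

98%

220.3/29.53 = 7.460 lunations, so 7 complete cycles and 13.59 d into the next.
The Moon has covered 13.59/29.53 of its cycle, so θ ≈ 360° × 13.59/29.53 = 165.7°.
Illuminated fraction = (1 − cos 165.7°)/2 = (1 − (-0.969))/2 ≈ 0.984, so 98%.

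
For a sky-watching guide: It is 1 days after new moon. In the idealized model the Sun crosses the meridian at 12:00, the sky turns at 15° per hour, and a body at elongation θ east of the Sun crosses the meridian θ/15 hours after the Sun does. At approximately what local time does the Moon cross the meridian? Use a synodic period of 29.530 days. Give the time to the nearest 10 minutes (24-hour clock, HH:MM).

Elongation θ = 360° × 1/29.530 ≈ 12.2°.
The Moon trails the Sun by θ/15 = 12.2/15 ≈ 0.81 hours.
12:00 + 0.813 h ≈ 12:49 → 12:50 to the nearest ten minutes.

12:50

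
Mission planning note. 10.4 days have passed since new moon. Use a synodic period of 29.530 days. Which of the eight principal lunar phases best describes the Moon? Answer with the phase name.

waxing gibbous

θ ≈ 360° × 10.4/29.530 = 127°, which falls in the waxing gibbous sector.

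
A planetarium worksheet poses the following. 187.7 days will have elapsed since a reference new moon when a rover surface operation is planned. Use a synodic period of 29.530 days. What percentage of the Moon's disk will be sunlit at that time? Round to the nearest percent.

81%

187.7 d spans 6 complete synodic months (6 × 29.530 = 177.18 d) plus 10.52 d.
Elongation θ = 360° × 10.52/29.530 ≈ 128.2°.
Illuminated fraction = (1 − cos 128.2°)/2 = (1 − (-0.619))/2 ≈ 0.810, so 81%.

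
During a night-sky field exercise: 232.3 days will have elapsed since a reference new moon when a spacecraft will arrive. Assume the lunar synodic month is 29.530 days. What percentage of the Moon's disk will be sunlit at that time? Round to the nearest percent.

232.3/29.530 = 7.867 lunations, so 7 complete cycles and 25.59 d into the next.
Phase angle: θ = 360°·(25.59 d)/(29.530 d) = 312.0°.
Illuminated fraction = (1 − cos 312.0°)/2 = (1 − 0.669)/2 ≈ 0.166, so 17%.

17%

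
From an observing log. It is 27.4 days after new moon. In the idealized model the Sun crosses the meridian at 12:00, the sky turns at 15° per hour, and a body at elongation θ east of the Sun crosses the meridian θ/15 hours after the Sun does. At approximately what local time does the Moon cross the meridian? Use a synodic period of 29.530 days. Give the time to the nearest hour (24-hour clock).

Elongation θ = 360° × 27.4/29.530 ≈ 334.0°.
Delay after the Sun = 334.0° / (15°/h) ≈ 22.27 h.
12:00 + 22.27 h ≈ 10:16 → 10:00 to the nearest hour.

10:00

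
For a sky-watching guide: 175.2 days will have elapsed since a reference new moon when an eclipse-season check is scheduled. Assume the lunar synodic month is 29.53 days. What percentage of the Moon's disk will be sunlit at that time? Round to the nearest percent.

4%

175.2/29.53 = 5.933 lunations, so 5 complete cycles and 27.55 d into the next.
Phase angle: θ = 360°·(27.55 d)/(29.53 d) = 335.9°.
Illuminated fraction = (1 − cos 335.9°)/2 = (1 − 0.913)/2 ≈ 0.044, so 4%.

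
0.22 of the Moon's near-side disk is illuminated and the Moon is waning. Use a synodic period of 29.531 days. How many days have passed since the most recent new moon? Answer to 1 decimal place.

24.9 days

cos θ = 1 − 2f = 0.560, giving a principal value of 55.9°.
Waning ⇒ past full, so θ = 360° − 55.9° = 304.1°.
That fraction of the synodic month is 304.1/360 × 29.531 d ≈ 24.94 d.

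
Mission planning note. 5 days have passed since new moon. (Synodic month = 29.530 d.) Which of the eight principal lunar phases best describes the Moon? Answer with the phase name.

waxing crescent

θ ≈ 360° × 5/29.530 = 61°, which falls in the waxing crescent sector.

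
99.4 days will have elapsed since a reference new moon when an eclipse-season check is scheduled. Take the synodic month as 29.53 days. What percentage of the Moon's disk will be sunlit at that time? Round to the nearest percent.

99.4 d spans 3 complete synodic months (3 × 29.53 = 88.59 d) plus 10.81 d.
Elongation θ = 360° × 10.81/29.53 ≈ 131.8°.
With cos θ = (-0.666), the lit fraction is (1 − (-0.666))/2 ≈ 0.833, so 83%.

83%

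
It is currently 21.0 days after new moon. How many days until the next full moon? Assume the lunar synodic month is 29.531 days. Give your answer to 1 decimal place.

23.3 days

Full moon occurs at elongation 180°, i.e. at age 29.531 × 180/360 = 14.765 d.
Already past this cycle's full moon; the next is at 14.765 + 29.531 = 44.296 d, so 44.296 − 21.0 = 23.296 days.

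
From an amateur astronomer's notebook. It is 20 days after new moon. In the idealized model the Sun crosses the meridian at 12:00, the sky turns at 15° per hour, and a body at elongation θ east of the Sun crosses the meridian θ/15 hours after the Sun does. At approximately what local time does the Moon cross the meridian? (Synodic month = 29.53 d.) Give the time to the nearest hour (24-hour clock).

04:00

Phase angle: θ = 360°·(20 d)/(29.53 d) = 243.8°.
At 15° of sky rotation per hour, 243.8° corresponds to a 16.25 h lag.
12:00 + 16.25 h ≈ 04:15 → 04:00 to the nearest hour.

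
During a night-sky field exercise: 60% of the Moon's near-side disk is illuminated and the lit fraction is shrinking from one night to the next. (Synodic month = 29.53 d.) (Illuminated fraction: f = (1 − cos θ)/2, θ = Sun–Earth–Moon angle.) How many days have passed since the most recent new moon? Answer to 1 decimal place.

From f = (1 − cos θ)/2: cos θ = 1 − 2×0.60 = -0.200; arccos → 101.5°.
Since the Moon is past full (waning), take the reflex angle: θ = 360° − 101.5° = 258.5°.
Age = 29.53 × 258.5°/360° ≈ 21.20 days.

21.2 days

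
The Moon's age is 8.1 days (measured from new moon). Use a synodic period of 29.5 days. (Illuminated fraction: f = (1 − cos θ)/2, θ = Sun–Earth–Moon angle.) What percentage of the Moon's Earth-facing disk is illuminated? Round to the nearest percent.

Phase angle: θ = 360°·(8.1 d)/(29.5 d) = 98.8°.
Illuminated fraction = (1 − cos 98.8°)/2 = (1 − (-0.154))/2 ≈ 0.577, so 58%.

58%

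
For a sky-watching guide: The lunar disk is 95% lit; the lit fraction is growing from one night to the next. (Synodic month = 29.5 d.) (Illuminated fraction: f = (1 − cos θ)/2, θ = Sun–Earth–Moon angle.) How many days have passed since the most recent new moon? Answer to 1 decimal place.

Invert f = (1 − cos θ)/2 to get cos θ = 1 − 2(0.95) = -0.900, hence θ₀ = arccos -0.900 = 154.2°.
Before full moon the principal value applies: θ = 154.2°.
At 360°/29.5 d per day, 154.2° corresponds to 12.63 days.

12.6 days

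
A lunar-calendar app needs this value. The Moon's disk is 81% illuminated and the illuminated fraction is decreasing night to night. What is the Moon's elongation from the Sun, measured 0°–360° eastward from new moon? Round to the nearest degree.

232°

Invert f = (1 − cos θ)/2 to get cos θ = 1 − 2(0.81) = -0.620, hence θ₀ = arccos -0.620 = 128.3°.
Since the Moon is past full (waning), take the reflex angle: θ = 360° − 128.3° = 231.7°.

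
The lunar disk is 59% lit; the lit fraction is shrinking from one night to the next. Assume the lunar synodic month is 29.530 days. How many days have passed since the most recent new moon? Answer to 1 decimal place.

Invert f = (1 − cos θ)/2 to get cos θ = 1 − 2(0.59) = -0.180, hence θ₀ = arccos -0.180 = 100.4°.
Since the Moon is past full (waning), take the reflex angle: θ = 360° − 100.4° = 259.6°.
Age = 29.530 × 259.6°/360° ≈ 21.30 days.

21.3 days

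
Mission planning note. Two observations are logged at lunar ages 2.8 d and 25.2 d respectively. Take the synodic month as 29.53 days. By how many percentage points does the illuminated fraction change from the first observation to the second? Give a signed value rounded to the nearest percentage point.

First observation: θ = 360°·2.8/29.53 = 34.1°, so f = 0.086.
Second observation: θ = 307.2°, f = 0.198.
Δf = 0.198 − 0.086 = +0.111, i.e. +11 pp.

+11 percentage points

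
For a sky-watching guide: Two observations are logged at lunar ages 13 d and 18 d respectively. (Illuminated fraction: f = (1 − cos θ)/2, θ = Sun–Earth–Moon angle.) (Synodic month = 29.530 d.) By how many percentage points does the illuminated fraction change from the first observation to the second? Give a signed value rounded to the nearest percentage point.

First observation: θ = 360°·13/29.530 = 158.5°, so f = 0.965.
Second observation: θ = 219.4°, f = 0.886.
Δf = 0.886 − 0.965 = -0.079, i.e. -8 pp.

-8 percentage points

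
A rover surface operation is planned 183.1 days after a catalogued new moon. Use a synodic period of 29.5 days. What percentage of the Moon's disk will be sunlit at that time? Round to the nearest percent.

37%

183.1 d spans 6 complete synodic months (6 × 29.5 = 177.00 d) plus 6.10 d.
The Moon has covered 6.10/29.5 of its cycle, so θ ≈ 360° × 6.10/29.5 = 74.4°.
cos 74.4° = 0.268, so f = (1 − 0.268)/2 = 0.366, so 37%.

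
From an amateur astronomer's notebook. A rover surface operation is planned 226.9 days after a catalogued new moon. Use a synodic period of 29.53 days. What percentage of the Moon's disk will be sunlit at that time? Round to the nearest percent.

70%

226.9/29.53 = 7.684 lunations, so 7 complete cycles and 20.19 d into the next.
The Moon has covered 20.19/29.53 of its cycle, so θ ≈ 360° × 20.19/29.53 = 246.1°.
Illuminated fraction = (1 − cos 246.1°)/2 = (1 − (-0.405))/2 ≈ 0.702, so 70%.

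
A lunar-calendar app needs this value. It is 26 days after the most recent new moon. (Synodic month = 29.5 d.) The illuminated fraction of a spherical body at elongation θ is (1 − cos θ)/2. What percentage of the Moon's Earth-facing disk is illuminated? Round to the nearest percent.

13%

The Moon has covered 26/29.5 of its cycle, so θ ≈ 360° × 26/29.5 = 317.3°.
cos 317.3° = 0.735, so f = (1 − 0.735)/2 = 0.133, so 13%.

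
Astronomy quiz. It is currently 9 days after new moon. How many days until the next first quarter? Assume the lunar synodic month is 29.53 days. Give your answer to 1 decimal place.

27.9 days

First quarter occurs at elongation 90°, i.e. at age 29.53 × 90/360 = 7.383 d.
This lunation's first quarter (7.383 d) has passed, so add one period: 36.913 − 9 = 27.913 days.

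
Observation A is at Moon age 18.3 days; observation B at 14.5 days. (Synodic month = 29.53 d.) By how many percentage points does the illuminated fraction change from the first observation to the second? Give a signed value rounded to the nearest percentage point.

θ₁ = 360° × 18.3/29.53 = 223.1°, f₁ = (1 − cos θ₁)/2 = 0.865.
θ₂ = 360° × 14.5/29.53 = 176.8°, f₂ = (1 − cos θ₂)/2 = 0.999.
Change = f₂ − f₁ = +0.134 → +13 percentage points.

+13 percentage points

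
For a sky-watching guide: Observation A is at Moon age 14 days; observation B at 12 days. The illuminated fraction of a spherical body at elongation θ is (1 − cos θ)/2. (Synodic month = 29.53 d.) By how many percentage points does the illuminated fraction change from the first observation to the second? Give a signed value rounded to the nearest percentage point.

-8 percentage points

First observation: θ = 360°·14/29.53 = 170.7°, so f = 0.993.
Second observation: θ = 146.3°, f = 0.916.
Δf = 0.916 − 0.993 = -0.077, i.e. -8 pp.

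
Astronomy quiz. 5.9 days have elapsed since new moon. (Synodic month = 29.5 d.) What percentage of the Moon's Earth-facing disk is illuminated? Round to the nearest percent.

35%

Elongation θ = 360° × 5.9/29.5 ≈ 72.0°.
cos 72.0° = 0.309, so f = (1 − 0.309)/2 = 0.345, so 35%.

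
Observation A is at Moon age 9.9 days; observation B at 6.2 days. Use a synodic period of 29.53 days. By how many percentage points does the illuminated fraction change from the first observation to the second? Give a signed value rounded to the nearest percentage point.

First observation: θ = 360°·9.9/29.53 = 120.7°, so f = 0.755.
Second observation: θ = 75.6°, f = 0.376.
Δf = 0.376 − 0.755 = -0.380, i.e. -38 pp.

-38 pp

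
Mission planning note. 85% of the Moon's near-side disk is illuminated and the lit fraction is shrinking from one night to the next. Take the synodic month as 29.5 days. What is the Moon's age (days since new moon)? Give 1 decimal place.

From f = (1 − cos θ)/2: cos θ = 1 − 2×0.85 = -0.700; arccos → 134.4°.
Since the Moon is past full (waning), take the reflex angle: θ = 360° − 134.4° = 225.6°.
At 360°/29.5 d per day, 225.6° corresponds to 18.48 days.

18.5 days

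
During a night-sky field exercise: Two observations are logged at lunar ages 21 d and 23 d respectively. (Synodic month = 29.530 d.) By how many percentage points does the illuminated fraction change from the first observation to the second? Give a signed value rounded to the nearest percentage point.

-21 pp

First observation: θ = 360°·21/29.530 = 256.0°, so f = 0.621.
Second observation: θ = 280.4°, f = 0.410.
Δf = 0.410 − 0.621 = -0.211, i.e. -21 pp.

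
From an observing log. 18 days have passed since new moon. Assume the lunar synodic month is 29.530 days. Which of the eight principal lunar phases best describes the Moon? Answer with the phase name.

waning gibbous

At 18/29.530 of the cycle, θ ≈ 219° — the waning gibbous range.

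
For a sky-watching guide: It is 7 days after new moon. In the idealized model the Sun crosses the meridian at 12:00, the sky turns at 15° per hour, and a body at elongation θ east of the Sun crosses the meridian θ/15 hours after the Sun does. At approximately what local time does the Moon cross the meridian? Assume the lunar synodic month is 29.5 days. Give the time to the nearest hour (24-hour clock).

18:00

Elongation θ = 360° × 7/29.5 ≈ 85.4°.
Delay after the Sun = 85.4° / (15°/h) ≈ 5.69 h.
12:00 + 5.69 h ≈ 17:42 → 18:00 to the nearest hour.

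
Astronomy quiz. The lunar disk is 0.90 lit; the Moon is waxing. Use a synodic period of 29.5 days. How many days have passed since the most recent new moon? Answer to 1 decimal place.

cos θ = 1 − 2f = -0.800, giving a principal value of 143.1°.
Before full moon the principal value applies: θ = 143.1°.
Age = 29.5 × 143.1°/360° ≈ 11.73 days.

11.7 days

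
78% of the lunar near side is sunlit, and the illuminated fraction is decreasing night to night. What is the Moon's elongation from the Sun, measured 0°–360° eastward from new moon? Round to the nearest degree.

From f = (1 − cos θ)/2: cos θ = 1 − 2×0.78 = -0.560; arccos → 124.1°.
A waning Moon lies in 180°–360°, so θ = 360° − 124.1° = 235.9°.

236°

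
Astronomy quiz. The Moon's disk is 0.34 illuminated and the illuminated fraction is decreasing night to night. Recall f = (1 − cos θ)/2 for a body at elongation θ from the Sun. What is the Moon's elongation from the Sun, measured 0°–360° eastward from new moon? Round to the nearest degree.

289°

cos θ = 1 − 2f = 0.320, giving a principal value of 71.3°.
A waning Moon lies in 180°–360°, so θ = 360° − 71.3° = 288.7°.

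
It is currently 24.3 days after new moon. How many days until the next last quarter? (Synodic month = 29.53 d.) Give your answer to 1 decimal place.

Last quarter occurs at elongation 270°, i.e. at age 29.53 × 270/360 = 22.148 d.
Already past this cycle's last quarter; the next is at 22.148 + 29.53 = 51.678 d, so 51.678 − 24.3 = 27.378 days.

27.4 days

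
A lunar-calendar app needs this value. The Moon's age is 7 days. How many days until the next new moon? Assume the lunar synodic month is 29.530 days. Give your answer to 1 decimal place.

One full lunation from the last new moon is 29.530 d; remaining = 29.530 − 7 = 22.530 d.

22.5 days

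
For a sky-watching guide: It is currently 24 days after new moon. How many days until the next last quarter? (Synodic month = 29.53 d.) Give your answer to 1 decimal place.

27.7 days

Last quarter occurs at elongation 270°, i.e. at age 29.53 × 270/360 = 22.148 d.
Already past this cycle's last quarter; the next is at 22.148 + 29.53 = 51.678 d, so 51.678 − 24 = 27.678 days.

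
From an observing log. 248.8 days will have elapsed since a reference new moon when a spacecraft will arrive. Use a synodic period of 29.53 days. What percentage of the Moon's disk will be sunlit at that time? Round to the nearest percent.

248.8 d spans 8 complete synodic months (8 × 29.53 = 236.24 d) plus 12.56 d.
The Moon has covered 12.56/29.53 of its cycle, so θ ≈ 360° × 12.56/29.53 = 153.1°.
With cos θ = (-0.892), the lit fraction is (1 − (-0.892))/2 ≈ 0.946, so 95%.

95%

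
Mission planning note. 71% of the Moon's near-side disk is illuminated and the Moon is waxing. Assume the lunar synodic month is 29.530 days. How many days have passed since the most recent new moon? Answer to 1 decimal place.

9.4 days

Invert f = (1 − cos θ)/2 to get cos θ = 1 − 2(0.71) = -0.420, hence θ₀ = arccos -0.420 = 114.8°.
Waxing ⇒ before full, so θ = 114.8°.
Age = 29.530 × 114.8°/360° ≈ 9.42 days.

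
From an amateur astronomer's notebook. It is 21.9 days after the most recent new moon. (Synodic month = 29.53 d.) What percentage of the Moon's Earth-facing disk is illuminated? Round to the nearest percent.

Elongation θ = 360° × 21.9/29.53 ≈ 267.0°.
With cos θ = (-0.053), the lit fraction is (1 − (-0.053))/2 ≈ 0.526, so 53%.

53%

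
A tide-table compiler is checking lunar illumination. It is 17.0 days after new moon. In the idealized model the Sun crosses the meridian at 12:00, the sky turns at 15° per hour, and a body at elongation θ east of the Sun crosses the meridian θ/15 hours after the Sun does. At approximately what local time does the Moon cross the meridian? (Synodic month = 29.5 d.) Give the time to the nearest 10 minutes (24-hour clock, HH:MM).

The Moon has covered 17.0/29.5 of its cycle, so θ ≈ 360° × 17.0/29.5 = 207.5°.
At 15° of sky rotation per hour, 207.5° corresponds to a 13.83 h lag.
12:00 + 13.831 h ≈ 01:50 → 01:50 to the nearest ten minutes.

01:50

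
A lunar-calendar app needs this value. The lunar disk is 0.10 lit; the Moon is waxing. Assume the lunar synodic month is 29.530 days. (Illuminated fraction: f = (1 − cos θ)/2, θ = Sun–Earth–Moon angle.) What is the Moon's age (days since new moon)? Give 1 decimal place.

3.0 days

cos θ = 1 − 2f = 0.800, giving a principal value of 36.9°.
Before full moon the principal value applies: θ = 36.9°.
At 360°/29.530 d per day, 36.9° corresponds to 3.02 days.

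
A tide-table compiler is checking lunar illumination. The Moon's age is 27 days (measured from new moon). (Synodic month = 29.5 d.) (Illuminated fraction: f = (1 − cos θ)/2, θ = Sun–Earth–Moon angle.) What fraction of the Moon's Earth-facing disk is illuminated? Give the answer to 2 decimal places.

Elongation θ = 360° × 27/29.5 ≈ 329.5°.
Illuminated fraction = (1 − cos 329.5°)/2 = (1 − 0.862)/2 ≈ 0.069.

0.07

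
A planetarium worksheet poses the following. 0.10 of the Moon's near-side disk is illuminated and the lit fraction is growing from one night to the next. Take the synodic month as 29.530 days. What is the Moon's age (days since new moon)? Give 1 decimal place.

cos θ = 1 − 2f = 0.800, giving a principal value of 36.9°.
The Moon is waxing (0°–180°), so θ = 36.9° directly.
That fraction of the synodic month is 36.9/360 × 29.530 d ≈ 3.02 d.

3.0 days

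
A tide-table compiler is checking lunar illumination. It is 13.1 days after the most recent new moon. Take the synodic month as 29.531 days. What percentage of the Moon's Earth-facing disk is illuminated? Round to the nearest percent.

97%

Elongation θ = 360° × 13.1/29.531 ≈ 159.7°.
With cos θ = (-0.938), the lit fraction is (1 − (-0.938))/2 ≈ 0.969, so 97%.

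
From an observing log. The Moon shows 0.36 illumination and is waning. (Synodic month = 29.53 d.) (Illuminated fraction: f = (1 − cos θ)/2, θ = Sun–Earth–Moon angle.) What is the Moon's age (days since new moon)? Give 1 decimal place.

cos θ = 1 − 2f = 0.280, giving a principal value of 73.7°.
Waning ⇒ past full, so θ = 360° − 73.7° = 286.3°.
That fraction of the synodic month is 286.3/360 × 29.53 d ≈ 23.48 d.

23.5 days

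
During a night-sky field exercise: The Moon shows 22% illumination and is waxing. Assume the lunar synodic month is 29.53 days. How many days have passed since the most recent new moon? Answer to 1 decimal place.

4.6 days

From f = (1 − cos θ)/2: cos θ = 1 − 2×0.22 = 0.560; arccos → 55.9°.
Before full moon the principal value applies: θ = 55.9°.
That fraction of the synodic month is 55.9/360 × 29.53 d ≈ 4.59 d.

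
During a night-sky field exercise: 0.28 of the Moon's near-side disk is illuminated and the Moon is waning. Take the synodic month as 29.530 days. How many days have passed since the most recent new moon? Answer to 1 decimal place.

24.3 days

From f = (1 − cos θ)/2: cos θ = 1 − 2×0.28 = 0.440; arccos → 63.9°.
Since the Moon is past full (waning), take the reflex angle: θ = 360° − 63.9° = 296.1°.
Age = 29.530 × 296.1°/360° ≈ 24.29 days.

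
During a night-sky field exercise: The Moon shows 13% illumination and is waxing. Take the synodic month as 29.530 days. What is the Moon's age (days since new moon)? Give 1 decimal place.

cos θ = 1 − 2f = 0.740, giving a principal value of 42.3°.
The Moon is waxing (0°–180°), so θ = 42.3° directly.
At 360°/29.530 d per day, 42.3° corresponds to 3.47 days.

3.5 days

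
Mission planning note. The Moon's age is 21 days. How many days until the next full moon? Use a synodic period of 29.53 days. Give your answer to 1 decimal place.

23.3 days

Full moon is 0.5 of the way through the cycle: age 0.5 × 29.53 = 14.765 d.
This lunation's full moon (14.765 d) has passed, so add one period: 44.295 − 21 = 23.295 days.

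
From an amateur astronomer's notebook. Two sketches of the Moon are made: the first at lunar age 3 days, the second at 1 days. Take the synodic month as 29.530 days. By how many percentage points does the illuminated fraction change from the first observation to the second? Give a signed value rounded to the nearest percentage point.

-9 percentage points

First observation: θ = 360°·3/29.530 = 36.6°, so f = 0.098.
Second observation: θ = 12.2°, f = 0.011.
Δf = 0.011 − 0.098 = -0.087, i.e. -9 pp.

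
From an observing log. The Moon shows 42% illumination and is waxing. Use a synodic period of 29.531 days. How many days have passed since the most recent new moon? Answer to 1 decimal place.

6.6 days

cos θ = 1 − 2f = 0.160, giving a principal value of 80.8°.
The Moon is waxing (0°–180°), so θ = 80.8° directly.
That fraction of the synodic month is 80.8/360 × 29.531 d ≈ 6.63 d.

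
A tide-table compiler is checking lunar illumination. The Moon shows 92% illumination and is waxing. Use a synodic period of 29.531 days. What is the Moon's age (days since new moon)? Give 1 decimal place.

cos θ = 1 − 2f = -0.840, giving a principal value of 147.1°.
Waxing ⇒ before full, so θ = 147.1°.
At 360°/29.531 d per day, 147.1° corresponds to 12.07 days.

12.1 days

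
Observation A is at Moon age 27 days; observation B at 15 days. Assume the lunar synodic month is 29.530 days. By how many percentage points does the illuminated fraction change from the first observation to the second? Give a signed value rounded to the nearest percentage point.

θ₁ = 360° × 27/29.530 = 329.2°, f₁ = (1 − cos θ₁)/2 = 0.071.
θ₂ = 360° × 15/29.530 = 182.9°, f₂ = (1 − cos θ₂)/2 = 0.999.
Change = f₂ − f₁ = +0.929 → +93 percentage points.

+93 pp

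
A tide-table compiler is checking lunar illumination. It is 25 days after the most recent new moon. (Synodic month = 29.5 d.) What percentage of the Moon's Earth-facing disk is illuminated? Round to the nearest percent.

Phase angle: θ = 360°·(25 d)/(29.5 d) = 305.1°.
cos 305.1° = 0.575, so f = (1 − 0.575)/2 = 0.213, so 21%.

21%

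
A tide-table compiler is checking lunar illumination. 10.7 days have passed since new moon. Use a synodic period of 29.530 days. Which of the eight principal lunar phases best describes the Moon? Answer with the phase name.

At 10.7/29.530 of the cycle, θ ≈ 130° — the waxing gibbous range.

waxing gibbous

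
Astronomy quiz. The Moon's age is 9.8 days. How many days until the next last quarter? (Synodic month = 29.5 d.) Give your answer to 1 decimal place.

Last quarter occurs at elongation 270°, i.e. at age 29.5 × 270/360 = 22.125 d.
So 12.325 days remain (22.125 − 9.8).

12.3 days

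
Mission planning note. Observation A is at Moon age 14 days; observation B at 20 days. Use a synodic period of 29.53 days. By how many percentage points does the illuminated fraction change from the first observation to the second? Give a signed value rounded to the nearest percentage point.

-27 percentage points

θ₁ = 360° × 14/29.53 = 170.7°, f₁ = (1 − cos θ₁)/2 = 0.993.
θ₂ = 360° × 20/29.53 = 243.8°, f₂ = (1 − cos θ₂)/2 = 0.721.
Change = f₂ − f₁ = -0.273 → -27 percentage points.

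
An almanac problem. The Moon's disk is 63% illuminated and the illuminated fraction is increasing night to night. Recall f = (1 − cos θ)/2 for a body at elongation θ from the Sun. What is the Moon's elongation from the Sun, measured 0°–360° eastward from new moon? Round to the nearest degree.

105°

cos θ = 1 − 2f = -0.260, giving a principal value of 105.1°.
Before full moon the principal value applies: θ = 105.1°.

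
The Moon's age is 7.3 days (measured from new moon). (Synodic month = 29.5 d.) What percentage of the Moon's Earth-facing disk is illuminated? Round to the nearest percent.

49%

Elongation θ = 360° × 7.3/29.5 ≈ 89.1°.
Illuminated fraction = (1 − cos 89.1°)/2 = (1 − 0.016)/2 ≈ 0.492, so 49%.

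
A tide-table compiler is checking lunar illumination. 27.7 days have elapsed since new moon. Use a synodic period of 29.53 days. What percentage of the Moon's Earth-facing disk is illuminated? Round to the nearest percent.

4%

Phase angle: θ = 360°·(27.7 d)/(29.53 d) = 337.7°.
cos 337.7° = 0.925, so f = (1 − 0.925)/2 = 0.037, so 4%.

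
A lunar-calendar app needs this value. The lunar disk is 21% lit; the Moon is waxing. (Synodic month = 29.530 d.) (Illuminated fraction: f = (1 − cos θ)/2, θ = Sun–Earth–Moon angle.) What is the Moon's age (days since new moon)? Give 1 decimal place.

4.5 days

Invert f = (1 − cos θ)/2 to get cos θ = 1 − 2(0.21) = 0.580, hence θ₀ = arccos 0.580 = 54.5°.
The Moon is waxing (0°–180°), so θ = 54.5° directly.
That fraction of the synodic month is 54.5/360 × 29.530 d ≈ 4.47 d.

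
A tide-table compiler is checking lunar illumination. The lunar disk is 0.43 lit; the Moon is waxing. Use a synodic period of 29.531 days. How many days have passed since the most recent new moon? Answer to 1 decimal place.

6.7 days

cos θ = 1 − 2f = 0.140, giving a principal value of 82.0°.
The Moon is waxing (0°–180°), so θ = 82.0° directly.
That fraction of the synodic month is 82.0/360 × 29.531 d ≈ 6.72 d.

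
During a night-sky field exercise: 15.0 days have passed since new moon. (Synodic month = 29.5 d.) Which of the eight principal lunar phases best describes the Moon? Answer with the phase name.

full moon

θ ≈ 360° × 15.0/29.5 = 183°, which falls in the full moon sector.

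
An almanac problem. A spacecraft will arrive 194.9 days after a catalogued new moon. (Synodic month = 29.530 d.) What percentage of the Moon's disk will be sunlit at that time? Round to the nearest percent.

194.9 d spans 6 complete synodic months (6 × 29.530 = 177.18 d) plus 17.72 d.
Elongation θ = 360° × 17.72/29.530 ≈ 216.0°.
With cos θ = (-0.809), the lit fraction is (1 − (-0.809))/2 ≈ 0.904, so 90%.

90%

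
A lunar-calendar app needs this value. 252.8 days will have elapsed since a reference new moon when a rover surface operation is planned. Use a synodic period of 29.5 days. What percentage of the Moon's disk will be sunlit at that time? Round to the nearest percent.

95%

252.8/29.5 = 8.569 lunations, so 8 complete cycles and 16.80 d into the next.
Elongation θ = 360° × 16.80/29.5 ≈ 205.0°.
Illuminated fraction = (1 − cos 205.0°)/2 = (1 − (-0.906))/2 ≈ 0.953, so 95%.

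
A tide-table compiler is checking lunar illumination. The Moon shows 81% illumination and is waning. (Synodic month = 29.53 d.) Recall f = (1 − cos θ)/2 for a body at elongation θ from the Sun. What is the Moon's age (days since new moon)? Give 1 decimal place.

19.0 days

From f = (1 − cos θ)/2: cos θ = 1 − 2×0.81 = -0.620; arccos → 128.3°.
Waning ⇒ past full, so θ = 360° − 128.3° = 231.7°.
At 360°/29.53 d per day, 231.7° corresponds to 19.00 days.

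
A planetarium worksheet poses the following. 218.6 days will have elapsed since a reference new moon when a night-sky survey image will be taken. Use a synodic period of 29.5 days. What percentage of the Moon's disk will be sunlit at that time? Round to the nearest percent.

92%

Reduce mod P: 218.6 − 7×29.5 = 12.10 d into the current lunation.
The Moon has covered 12.10/29.5 of its cycle, so θ ≈ 360° × 12.10/29.5 = 147.7°.
Illuminated fraction = (1 − cos 147.7°)/2 = (1 − (-0.845))/2 ≈ 0.922, so 92%.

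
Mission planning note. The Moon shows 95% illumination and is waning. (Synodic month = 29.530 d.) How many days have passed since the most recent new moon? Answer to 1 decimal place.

16.9 days

cos θ = 1 − 2f = -0.900, giving a principal value of 154.2°.
Waning ⇒ past full, so θ = 360° − 154.2° = 205.8°.
At 360°/29.530 d per day, 205.8° corresponds to 16.88 days.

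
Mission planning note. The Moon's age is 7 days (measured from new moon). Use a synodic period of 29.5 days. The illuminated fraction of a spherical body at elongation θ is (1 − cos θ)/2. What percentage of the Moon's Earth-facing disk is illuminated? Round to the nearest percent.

Phase angle: θ = 360°·(7 d)/(29.5 d) = 85.4°.
Illuminated fraction = (1 − cos 85.4°)/2 = (1 − 0.080)/2 ≈ 0.460, so 46%.

46%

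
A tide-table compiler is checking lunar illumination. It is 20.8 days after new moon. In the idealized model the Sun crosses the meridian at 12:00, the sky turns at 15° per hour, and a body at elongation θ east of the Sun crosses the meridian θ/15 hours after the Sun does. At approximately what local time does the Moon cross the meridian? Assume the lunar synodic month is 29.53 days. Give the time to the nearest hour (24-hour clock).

05:00

The Moon has covered 20.8/29.53 of its cycle, so θ ≈ 360° × 20.8/29.53 = 253.6°.
At 15° of sky rotation per hour, 253.6° corresponds to a 16.90 h lag.
12:00 + 16.90 h ≈ 04:54 → 05:00 to the nearest hour.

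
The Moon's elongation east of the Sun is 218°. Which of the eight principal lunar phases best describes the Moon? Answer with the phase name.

218° lies in the waning gibbous sector of the 8-phase cycle.

waning gibbous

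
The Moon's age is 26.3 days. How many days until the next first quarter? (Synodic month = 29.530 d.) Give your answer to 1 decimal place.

10.6 days

First quarter is 0.25 of the way through the cycle: age 0.25 × 29.530 = 7.383 d.
This lunation's first quarter (7.383 d) has passed, so add one period: 36.913 − 26.3 = 10.613 days.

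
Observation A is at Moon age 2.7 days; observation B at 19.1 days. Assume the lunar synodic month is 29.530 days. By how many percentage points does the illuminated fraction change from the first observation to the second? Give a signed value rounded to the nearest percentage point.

+72 pp

θ₁ = 360° × 2.7/29.530 = 32.9°, f₁ = (1 − cos θ₁)/2 = 0.080.
θ₂ = 360° × 19.1/29.530 = 232.8°, f₂ = (1 − cos θ₂)/2 = 0.802.
Change = f₂ − f₁ = +0.722 → +72 percentage points.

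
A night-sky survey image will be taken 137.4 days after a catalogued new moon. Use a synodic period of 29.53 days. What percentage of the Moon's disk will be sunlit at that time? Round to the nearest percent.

79%

Reduce mod P: 137.4 − 4×29.53 = 19.28 d into the current lunation.
Phase angle: θ = 360°·(19.28 d)/(29.53 d) = 235.0°.
cos 235.0° = (-0.573), so f = (1 − (-0.573))/2 = 0.786, so 79%.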